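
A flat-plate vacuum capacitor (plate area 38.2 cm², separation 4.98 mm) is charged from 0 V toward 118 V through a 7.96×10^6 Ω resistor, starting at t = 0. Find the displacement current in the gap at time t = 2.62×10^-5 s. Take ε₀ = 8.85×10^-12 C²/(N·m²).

9.13×10^-6 A

C = ε₀A/d = (8.85×10^-12)(3.82×10^-3)/(4.98×10^-3) = 6.789×10^-12 F, so τ = RC = 5.404×10^-5 s.
The conduction current is I(t) = (V₀/R) e^(−t/τ), and the displacement current between the plates equals it.
t/τ = 0.4848; I_d = (118/7.96×10^6) · e^(−0.4848) = (1.482×10^-5)(0.6158) = 9.13×10^-6 A.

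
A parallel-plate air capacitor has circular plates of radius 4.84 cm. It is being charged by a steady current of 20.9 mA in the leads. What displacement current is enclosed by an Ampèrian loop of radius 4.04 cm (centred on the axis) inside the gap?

0.0146 A

By continuity the displacement current in the gap matches the conduction current: I_d = 0.0209 A.
Through an area πr² the displacement current is I_d·(πr²/πR²) = I_d (r/R)² = 0.0146 A.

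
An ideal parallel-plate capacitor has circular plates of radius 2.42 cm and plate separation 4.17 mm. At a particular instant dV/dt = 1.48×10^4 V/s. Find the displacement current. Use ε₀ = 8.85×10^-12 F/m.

5.78×10^-8 A

The field between the plates is E = V/d, so dE/dt = (1.48×10^4)/(4.17×10^-3 m) = 3.549×10^6 V/(m·s).
I_d = ε₀ A (dE/dt) = (8.85×10^-12)(1.840×10^-3)(3.549×10^6) = 5.78×10^-8 A.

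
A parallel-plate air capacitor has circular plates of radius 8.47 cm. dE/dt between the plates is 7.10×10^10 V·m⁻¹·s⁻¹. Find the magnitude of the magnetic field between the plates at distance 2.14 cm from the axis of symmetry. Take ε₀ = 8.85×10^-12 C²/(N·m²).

8.45×10^-9 T

Through the whole plate area (πR² = 0.02254 m²), I_d = ε₀ πR² dE/dt = 0.01416 A.
For r < R the Ampère–Maxwell law gives B(2πr) = μ₀ I_d (r²/R²), so B = μ₀ I_d r/(2πR²) = (4π×10^-7)(0.01416)(0.0214)/(2π·0.0847²) = 8.45×10^-9 T.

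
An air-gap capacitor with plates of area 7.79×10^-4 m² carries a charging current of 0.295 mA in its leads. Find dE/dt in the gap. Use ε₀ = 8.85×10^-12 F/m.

By continuity, I_d in the gap equals the 0.295 mA flowing in the wire.
Then dE/dt = I_d/(ε₀A) = 4.28×10^10 V/(m·s).

4.28×10^10 V/(m·s)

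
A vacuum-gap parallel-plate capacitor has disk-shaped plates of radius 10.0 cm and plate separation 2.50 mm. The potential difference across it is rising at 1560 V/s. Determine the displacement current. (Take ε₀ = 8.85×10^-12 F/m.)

1.73×10^-7 A

C = ε₀A/d = (8.85×10^-12)(0.03142)/(2.50×10^-3) = 1.112×10^-10 F.
I_d = C dV/dt = (1.112×10^-10)(1560) = 1.73×10^-7 A.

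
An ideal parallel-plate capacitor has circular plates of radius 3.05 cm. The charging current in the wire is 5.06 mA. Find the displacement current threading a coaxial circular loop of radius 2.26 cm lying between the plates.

Between the plates the displacement current equals the wire current: I_d = 5.06 mA = 5.06×10^-3 A.
Through an area πr² the displacement current is I_d·(πr²/πR²) = I_d (r/R)² = 2.78×10^-3 A.

2.78×10^-3 A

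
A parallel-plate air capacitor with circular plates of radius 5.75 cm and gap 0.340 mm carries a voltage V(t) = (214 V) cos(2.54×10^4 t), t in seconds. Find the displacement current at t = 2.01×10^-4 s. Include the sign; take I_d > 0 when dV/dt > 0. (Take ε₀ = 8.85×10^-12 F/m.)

dV/dt = (214)(2.54×10^4)·−sin(5.1054) = 5.021×10^6 V/s.
I_d = C dV/dt with C = ε₀A/d = (8.85×10^-12)(0.01039)/(3.40×10^-4) = 2.704×10^-10 F, so I_d = (2.704×10^-10)(5.021×10^6) = 1.36×10^-3 A.

1.36×10^-3 A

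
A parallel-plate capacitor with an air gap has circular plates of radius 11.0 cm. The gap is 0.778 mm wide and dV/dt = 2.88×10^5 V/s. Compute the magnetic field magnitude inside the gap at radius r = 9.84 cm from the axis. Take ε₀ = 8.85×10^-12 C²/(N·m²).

With E = V/d, dE/dt = 3.702×10^8 V/(m·s) and πR² = 0.03801 m², giving I_d = ε₀ πR² dE/dt = 1.245×10^-4 A.
∮B·dl = μ₀ I_d,enc with I_d,enc = I_d r²/R² = 9.963×10^-5 A; so B = μ₀ I_d,enc/(2πr) = 2.03×10^-10 T.

2.03×10^-10 T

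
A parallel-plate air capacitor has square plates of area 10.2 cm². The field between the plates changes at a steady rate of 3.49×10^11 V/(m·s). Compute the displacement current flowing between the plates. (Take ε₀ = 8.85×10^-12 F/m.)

3.15×10^-3 A

The displacement current is ε₀ times dΦ_E/dt = ε₀ A dE/dt = (8.85×10^-12)(1.02×10^-3)(3.49×10^11) = 3.15×10^-3 A.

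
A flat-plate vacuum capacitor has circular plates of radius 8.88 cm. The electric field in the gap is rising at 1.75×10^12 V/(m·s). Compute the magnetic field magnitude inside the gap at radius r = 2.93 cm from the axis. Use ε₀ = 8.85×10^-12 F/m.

2.85×10^-7 T

Total displacement current: I_d = ε₀(πR²)(dE/dt) = (8.85×10^-12)(0.02477)(1.75×10^12) = 0.3836 A.
For r < R the Ampère–Maxwell law gives B(2πr) = μ₀ I_d (r²/R²), so B = μ₀ I_d r/(2πR²) = (4π×10^-7)(0.3836)(0.0293)/(2π·0.0888²) = 2.85×10^-7 T.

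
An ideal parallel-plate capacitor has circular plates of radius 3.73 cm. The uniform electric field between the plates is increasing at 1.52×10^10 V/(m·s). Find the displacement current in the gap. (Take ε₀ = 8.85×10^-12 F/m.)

The displacement current is ε₀ times dΦ_E/dt = ε₀ A dE/dt = (8.85×10^-12)(4.371×10^-3)(1.52×10^10) = 5.88×10^-4 A.

5.88×10^-4 A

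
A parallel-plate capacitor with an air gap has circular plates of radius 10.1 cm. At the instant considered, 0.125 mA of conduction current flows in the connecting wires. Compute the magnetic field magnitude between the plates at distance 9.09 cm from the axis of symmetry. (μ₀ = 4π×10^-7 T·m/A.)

2.23×10^-10 T

No conduction current crosses the gap, so I_d there equals the 1.25×10^-4 A in the leads.
An Ampèrian loop of radius r encloses a fraction (r/R)² of I_d. Then B·2πr = μ₀ I_d (r/R)², giving B = μ₀ I_d r/(2πR²) = 2.23×10^-10 T.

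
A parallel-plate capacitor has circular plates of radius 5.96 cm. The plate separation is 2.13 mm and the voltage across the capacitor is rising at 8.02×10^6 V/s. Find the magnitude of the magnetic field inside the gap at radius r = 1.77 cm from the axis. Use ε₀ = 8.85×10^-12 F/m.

With E = V/d, dE/dt = 3.765×10^9 V/(m·s) and πR² = 0.01116 m², giving I_d = ε₀ πR² dE/dt = 3.719×10^-4 A.
∮B·dl = μ₀ I_d,enc with I_d,enc = I_d r²/R² = 3.280×10^-5 A; so B = μ₀ I_d,enc/(2πr) = 3.71×10^-10 T.

3.71×10^-10 T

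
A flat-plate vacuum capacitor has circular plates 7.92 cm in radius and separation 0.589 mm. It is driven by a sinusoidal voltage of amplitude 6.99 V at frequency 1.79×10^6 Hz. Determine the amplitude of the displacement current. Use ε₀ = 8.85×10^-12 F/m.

The displacement current equals the conduction current C dV/dt, which peaks at C V₀ ω.
With C = ε₀A/d = (8.85×10^-12)(0.01971)/(5.89×10^-4) = 2.962×10^-10 F and ω = 2πf = 1.125×10^7 rad/s, I_d,max = (2.962×10^-10)(6.99)(1.125×10^7) = 0.0233 A.

0.0233 A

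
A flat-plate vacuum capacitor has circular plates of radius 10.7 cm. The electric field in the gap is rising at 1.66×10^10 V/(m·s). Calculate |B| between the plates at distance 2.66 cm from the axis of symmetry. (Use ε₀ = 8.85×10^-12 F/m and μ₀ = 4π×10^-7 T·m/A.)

I_d = ε₀ dΦ_E/dt = ε₀ πR² (dE/dt) = (8.85×10^-12)(0.03597)(1.66×10^10) = 5.284×10^-3 A through the full plate area.
An Ampèrian loop of radius r encloses a fraction (r/R)² of I_d. Then B·2πr = μ₀ I_d (r/R)², giving B = μ₀ I_d r/(2πR²) = 2.46×10^-9 T.

2.46×10^-9 T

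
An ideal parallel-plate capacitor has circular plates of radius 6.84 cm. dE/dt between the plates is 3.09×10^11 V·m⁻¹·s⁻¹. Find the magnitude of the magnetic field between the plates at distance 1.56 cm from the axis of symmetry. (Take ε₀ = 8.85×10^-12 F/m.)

Total displacement current: I_d = ε₀(πR²)(dE/dt) = (8.85×10^-12)(0.01470)(3.09×10^11) = 0.04020 A.
For r < R the Ampère–Maxwell law gives B(2πr) = μ₀ I_d (r²/R²), so B = μ₀ I_d r/(2πR²) = (4π×10^-7)(0.04020)(0.0156)/(2π·0.0684²) = 2.68×10^-8 T.

2.68×10^-8 T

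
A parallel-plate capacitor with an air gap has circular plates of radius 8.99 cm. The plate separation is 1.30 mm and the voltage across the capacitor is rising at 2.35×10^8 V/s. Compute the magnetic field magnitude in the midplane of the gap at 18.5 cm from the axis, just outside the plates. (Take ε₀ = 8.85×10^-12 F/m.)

With E = V/d, dE/dt = 1.808×10^11 V/(m·s) and πR² = 0.02539 m², giving I_d = ε₀ πR² dE/dt = 0.04063 A.
For r ≥ R the full I_d is enclosed: B = μ₀ I_d/(2πr) = (4π×10^-7)(0.04063)/(2π·0.185) = 4.39×10^-8 T.

4.39×10^-8 T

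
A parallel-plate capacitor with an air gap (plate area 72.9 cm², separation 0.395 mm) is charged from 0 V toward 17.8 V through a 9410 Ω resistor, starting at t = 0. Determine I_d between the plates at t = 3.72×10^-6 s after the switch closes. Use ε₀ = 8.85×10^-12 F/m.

1.68×10^-4 A

C = ε₀A/d = (8.85×10^-12)(7.29×10^-3)/(3.95×10^-4) = 1.633×10^-10 F, so τ = RC = 1.537×10^-6 s.
The conduction current is I(t) = (V₀/R) e^(−t/τ), and the displacement current between the plates equals it.
t/τ = 2.420; I_d = (17.8/9410) · e^(−2.420) = (1.892×10^-3)(0.08892) = 1.68×10^-4 A.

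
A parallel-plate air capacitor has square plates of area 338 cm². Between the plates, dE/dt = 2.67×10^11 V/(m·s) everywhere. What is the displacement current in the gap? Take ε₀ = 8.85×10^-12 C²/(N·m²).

0.0799 A

I_d = ε₀ A (dE/dt) = (8.85×10^-12)(0.0338 m²)(2.67×10^11) = 0.0799 A.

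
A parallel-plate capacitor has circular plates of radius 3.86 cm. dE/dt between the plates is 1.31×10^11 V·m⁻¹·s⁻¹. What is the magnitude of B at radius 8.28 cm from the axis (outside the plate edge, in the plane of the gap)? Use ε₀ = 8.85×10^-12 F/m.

1.31×10^-8 T

Total displacement current: I_d = ε₀(πR²)(dE/dt) = (8.85×10^-12)(4.681×10^-3)(1.31×10^11) = 5.427×10^-3 A.
With r > R the enclosed displacement current is the full I_d; B = μ₀ I_d / (2πr) = 1.31×10^-8 T.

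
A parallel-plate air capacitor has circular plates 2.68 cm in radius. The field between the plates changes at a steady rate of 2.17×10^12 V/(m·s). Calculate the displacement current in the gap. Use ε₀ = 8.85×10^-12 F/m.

With a uniform field, Φ_E = EA, so I_d = ε₀ A dE/dt = 0.0433 A.

0.0433 A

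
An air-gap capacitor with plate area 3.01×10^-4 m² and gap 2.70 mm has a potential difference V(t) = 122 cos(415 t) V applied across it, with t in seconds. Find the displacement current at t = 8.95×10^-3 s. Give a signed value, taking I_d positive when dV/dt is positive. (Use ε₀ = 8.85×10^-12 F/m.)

2.71×10^-8 A

dV/dt = (122)(415)·−sin(3.71425) = 2.743×10^4 V/s.
I_d = C dV/dt with C = ε₀A/d = (8.85×10^-12)(3.01×10^-4)/(2.70×10^-3) = 9.866×10^-13 F, so I_d = (9.866×10^-13)(2.743×10^4) = 2.71×10^-8 A.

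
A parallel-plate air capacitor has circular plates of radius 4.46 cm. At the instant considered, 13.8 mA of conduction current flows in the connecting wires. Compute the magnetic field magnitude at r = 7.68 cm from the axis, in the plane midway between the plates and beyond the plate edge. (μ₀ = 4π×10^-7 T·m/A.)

By continuity the displacement current in the gap matches the conduction current: I_d = 0.0138 A.
Outside the plates the loop encloses all of I_d, so B·2πr = μ₀ I_d and B = 3.59×10^-8 T.

3.59×10^-8 T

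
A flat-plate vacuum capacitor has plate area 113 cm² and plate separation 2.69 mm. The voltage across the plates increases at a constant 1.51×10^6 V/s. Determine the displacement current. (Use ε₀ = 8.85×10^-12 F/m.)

5.61×10^-5 A

The field between the plates is E = V/d, so dE/dt = (1.51×10^6)/(2.69×10^-3 m) = 5.613×10^8 V/(m·s).
I_d = ε₀ A (dE/dt) = (8.85×10^-12)(0.0113)(5.613×10^8) = 5.61×10^-5 A.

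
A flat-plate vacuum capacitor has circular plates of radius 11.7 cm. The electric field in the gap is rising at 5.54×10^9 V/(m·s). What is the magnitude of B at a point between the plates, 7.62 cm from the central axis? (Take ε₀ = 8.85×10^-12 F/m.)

2.35×10^-9 T

I_d = ε₀ dΦ_E/dt = ε₀ πR² (dE/dt) = (8.85×10^-12)(0.04301)(5.54×10^9) = 2.109×10^-3 A through the full plate area.
For r < R the Ampère–Maxwell law gives B(2πr) = μ₀ I_d (r²/R²), so B = μ₀ I_d r/(2πR²) = (4π×10^-7)(2.109×10^-3)(0.0762)/(2π·0.117²) = 2.35×10^-9 T.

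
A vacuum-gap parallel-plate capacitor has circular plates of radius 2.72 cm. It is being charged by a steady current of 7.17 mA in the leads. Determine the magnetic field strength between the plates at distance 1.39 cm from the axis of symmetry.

2.69×10^-8 T

By continuity the displacement current in the gap matches the conduction current: I_d = 7.17×10^-3 A.
∮B·dl = μ₀ I_d,enc with I_d,enc = I_d r²/R² = 1.872×10^-3 A; so B = μ₀ I_d,enc/(2πr) = 2.69×10^-8 T.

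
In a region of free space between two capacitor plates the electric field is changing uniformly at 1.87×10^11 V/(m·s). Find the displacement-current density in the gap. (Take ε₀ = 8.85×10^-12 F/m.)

The displacement-current density is ε₀ ∂E/∂t = (8.85×10^-12)(1.87×10^11) = 1.65 A/m².

1.65 A/m²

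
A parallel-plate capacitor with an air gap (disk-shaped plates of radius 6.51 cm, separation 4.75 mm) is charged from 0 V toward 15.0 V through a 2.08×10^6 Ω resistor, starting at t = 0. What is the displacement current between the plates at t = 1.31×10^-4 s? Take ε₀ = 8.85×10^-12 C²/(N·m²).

5.69×10^-7 A

C = ε₀A/d = (8.85×10^-12)(0.01331)/(4.75×10^-3) = 2.480×10^-11 F and τ = RC = 5.158×10^-5 s. I_d in the gap equals the RC charging current.
I_d(t) = (V₀/R) e^(−t/τ) = 7.212×10^-6 · e^(−2.540) = 5.69×10^-7 A.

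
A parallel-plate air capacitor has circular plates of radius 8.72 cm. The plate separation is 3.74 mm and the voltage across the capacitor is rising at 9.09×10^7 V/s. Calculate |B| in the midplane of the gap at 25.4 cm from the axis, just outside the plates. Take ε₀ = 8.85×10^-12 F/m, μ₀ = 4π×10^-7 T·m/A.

4.05×10^-9 T

With E = V/d, dE/dt = 2.430×10^10 V/(m·s) and πR² = 0.02389 m², giving I_d = ε₀ πR² dE/dt = 5.138×10^-3 A.
Outside the plates the loop encloses all of I_d, so B·2πr = μ₀ I_d and B = 4.05×10^-9 T.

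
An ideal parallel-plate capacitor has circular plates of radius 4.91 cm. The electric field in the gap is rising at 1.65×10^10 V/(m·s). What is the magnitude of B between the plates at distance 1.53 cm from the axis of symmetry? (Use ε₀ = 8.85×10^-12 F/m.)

1.40×10^-9 T

Through the whole plate area (πR² = 7.574×10^-3 m²), I_d = ε₀ πR² dE/dt = 1.106×10^-3 A.
An Ampèrian loop of radius r encloses a fraction (r/R)² of I_d. Then B·2πr = μ₀ I_d (r/R)², giving B = μ₀ I_d r/(2πR²) = 1.40×10^-9 T.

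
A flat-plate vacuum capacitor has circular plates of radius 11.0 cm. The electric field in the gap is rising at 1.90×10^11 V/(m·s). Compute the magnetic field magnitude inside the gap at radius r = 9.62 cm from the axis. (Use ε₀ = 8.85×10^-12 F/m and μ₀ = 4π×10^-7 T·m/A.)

1.02×10^-7 T

I_d = ε₀ dΦ_E/dt = ε₀ πR² (dE/dt) = (8.85×10^-12)(0.03801)(1.90×10^11) = 0.06391 A through the full plate area.
An Ampèrian loop of radius r encloses a fraction (r/R)² of I_d. Then B·2πr = μ₀ I_d (r/R)², giving B = μ₀ I_d r/(2πR²) = 1.02×10^-7 T.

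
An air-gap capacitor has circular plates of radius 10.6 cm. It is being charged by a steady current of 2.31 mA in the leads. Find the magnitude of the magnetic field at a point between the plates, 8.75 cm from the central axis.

3.60×10^-9 T

By continuity the displacement current in the gap matches the conduction current: I_d = 2.31×10^-3 A.
An Ampèrian loop of radius r encloses a fraction (r/R)² of I_d. Then B·2πr = μ₀ I_d (r/R)², giving B = μ₀ I_d r/(2πR²) = 3.60×10^-9 T.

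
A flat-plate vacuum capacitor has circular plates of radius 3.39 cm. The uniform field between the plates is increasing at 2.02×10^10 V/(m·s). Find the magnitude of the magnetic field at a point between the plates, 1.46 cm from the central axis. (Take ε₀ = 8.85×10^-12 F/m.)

Through the whole plate area (πR² = 3.610×10^-3 m²), I_d = ε₀ πR² dE/dt = 6.454×10^-4 A.
For r < R the Ampère–Maxwell law gives B(2πr) = μ₀ I_d (r²/R²), so B = μ₀ I_d r/(2πR²) = (4π×10^-7)(6.454×10^-4)(0.0146)/(2π·0.0339²) = 1.64×10^-9 T.

1.64×10^-9 T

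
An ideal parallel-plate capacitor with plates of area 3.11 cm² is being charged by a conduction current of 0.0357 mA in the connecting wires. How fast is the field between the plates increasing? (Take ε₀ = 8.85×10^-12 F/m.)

Charge continuity gives I_d = I = 3.57×10^-5 A between the plates.
Then dE/dt = I_d/(ε₀A) = 1.30×10^10 V/(m·s).

1.30×10^10 V/(m·s)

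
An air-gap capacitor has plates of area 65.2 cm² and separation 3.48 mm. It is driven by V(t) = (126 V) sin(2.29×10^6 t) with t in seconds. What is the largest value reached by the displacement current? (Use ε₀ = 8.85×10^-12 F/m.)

The displacement current equals the conduction current C dV/dt, which peaks at C V₀ ω.
With C = ε₀A/d = (8.85×10^-12)(6.52×10^-3)/(3.48×10^-3) = 1.658×10^-11 F and ω = 2.29×10^6 rad/s, I_d,max = (1.658×10^-11)(126)(2.29×10^6) = 4.78×10^-3 A.

4.78×10^-3 A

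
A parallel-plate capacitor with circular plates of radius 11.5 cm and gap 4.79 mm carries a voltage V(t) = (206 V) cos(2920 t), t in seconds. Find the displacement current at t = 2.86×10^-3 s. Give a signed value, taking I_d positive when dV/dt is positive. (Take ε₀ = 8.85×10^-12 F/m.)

dV/dt = (206)(2920)·−sin(8.3512) = -5.287×10^5 V/s.
I_d = C dV/dt with C = ε₀A/d = (8.85×10^-12)(0.04155)/(4.79×10^-3) = 7.677×10^-11 F, so I_d = (7.677×10^-11)(-5.287×10^5) = -4.06×10^-5 A.

-4.06×10^-5 A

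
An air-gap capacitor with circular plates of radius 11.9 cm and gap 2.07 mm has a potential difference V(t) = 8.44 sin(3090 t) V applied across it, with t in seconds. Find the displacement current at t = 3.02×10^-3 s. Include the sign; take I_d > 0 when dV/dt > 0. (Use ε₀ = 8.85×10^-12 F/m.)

dV/dt = (8.44)(3090)·cos(9.3318) = -2.597×10^4 V/s.
I_d = C dV/dt with C = ε₀A/d = (8.85×10^-12)(0.04449)/(2.07×10^-3) = 1.902×10^-10 F, so I_d = (1.902×10^-10)(-2.597×10^4) = -4.94×10^-6 A.

-4.94×10^-6 A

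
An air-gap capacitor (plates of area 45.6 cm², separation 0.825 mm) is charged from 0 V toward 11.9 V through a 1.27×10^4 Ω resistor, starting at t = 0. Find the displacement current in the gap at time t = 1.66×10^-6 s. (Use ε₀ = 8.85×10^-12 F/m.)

6.48×10^-5 A

C = ε₀A/d = (8.85×10^-12)(4.56×10^-3)/(8.25×10^-4) = 4.892×10^-11 F, so τ = RC = 6.213×10^-7 s.
The conduction current is I(t) = (V₀/R) e^(−t/τ), and the displacement current between the plates equals it.
t/τ = 2.672; I_d = (11.9/1.27×10^4) · e^(−2.672) = (9.370×10^-4)(0.06911) = 6.48×10^-5 A.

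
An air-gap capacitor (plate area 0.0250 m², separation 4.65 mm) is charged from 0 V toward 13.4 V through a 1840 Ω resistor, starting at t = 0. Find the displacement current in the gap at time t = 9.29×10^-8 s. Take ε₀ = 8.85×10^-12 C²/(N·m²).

2.52×10^-3 A

With C = ε₀A/d = (8.85×10^-12)(0.0250)/(4.65×10^-3) = 4.758×10^-11 F, the time constant is τ = RC = 8.755×10^-8 s, so t/τ = 1.061 and e^(−t/τ) = 0.3461.
I_d = I_cond = (V₀/R) e^(−t/τ) = (7.283×10^-3)(0.3461) = 2.52×10^-3 A.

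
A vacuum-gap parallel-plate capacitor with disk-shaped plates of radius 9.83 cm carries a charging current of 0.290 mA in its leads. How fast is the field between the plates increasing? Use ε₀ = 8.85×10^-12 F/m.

1.08×10^9 V/(m·s)

The displacement current between the plates equals the conduction current, I_d = 0.290 mA.
Since I_d = ε₀ A dE/dt, dE/dt = I_d/(ε₀A) = (2.90×10^-4)/((8.85×10^-12)(0.03036)) = 1.08×10^9 V/(m·s).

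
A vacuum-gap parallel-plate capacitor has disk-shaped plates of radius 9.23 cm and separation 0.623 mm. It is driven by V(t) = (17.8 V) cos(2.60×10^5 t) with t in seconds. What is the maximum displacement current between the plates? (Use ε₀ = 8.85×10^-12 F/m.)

1.76×10^-3 A

C = ε₀A/d = (8.85×10^-12)(0.02676)/(6.23×10^-4) = 3.801×10^-10 F; ω = 2.60×10^5 rad/s.
I_d = C dV/dt, so |I_d|_max = C V₀ ω = (3.801×10^-10)(17.8)(2.60×10^5) = 1.76×10^-3 A.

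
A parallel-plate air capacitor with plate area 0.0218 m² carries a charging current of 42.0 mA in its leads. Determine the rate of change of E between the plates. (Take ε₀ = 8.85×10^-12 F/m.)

2.18×10^11 V/(m·s)

By continuity, I_d in the gap equals the 42.0 mA flowing in the wire.
Then dE/dt = I_d/(ε₀A) = 2.18×10^11 V/(m·s).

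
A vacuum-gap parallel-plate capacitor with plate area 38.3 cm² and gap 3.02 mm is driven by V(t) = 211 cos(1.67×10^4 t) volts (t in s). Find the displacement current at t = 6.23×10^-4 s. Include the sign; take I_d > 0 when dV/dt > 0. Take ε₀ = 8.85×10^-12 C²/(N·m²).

dV/dt = (211)(1.67×10^4)·−sin(10.4041) = 2.925×10^6 V/s.
I_d = C dV/dt with C = ε₀A/d = (8.85×10^-12)(3.83×10^-3)/(3.02×10^-3) = 1.122×10^-11 F, so I_d = (1.122×10^-11)(2.925×10^6) = 3.28×10^-5 A.

3.28×10^-5 A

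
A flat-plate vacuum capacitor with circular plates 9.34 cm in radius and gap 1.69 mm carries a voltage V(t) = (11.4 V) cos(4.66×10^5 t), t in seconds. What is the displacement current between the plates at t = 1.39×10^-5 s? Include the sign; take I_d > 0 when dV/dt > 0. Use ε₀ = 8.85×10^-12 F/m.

-1.47×10^-4 A

C = ε₀A/d = (8.85×10^-12)(0.02741)/(1.69×10^-3) = 1.435×10^-10 F. dV/dt = V₀ω·−sin(ωt); at ωt = 6.4774 rad this factor is -0.1930.
I_d = C dV/dt = (1.435×10^-10)(11.4)(4.66×10^5)(-0.1930) = -1.47×10^-4 A.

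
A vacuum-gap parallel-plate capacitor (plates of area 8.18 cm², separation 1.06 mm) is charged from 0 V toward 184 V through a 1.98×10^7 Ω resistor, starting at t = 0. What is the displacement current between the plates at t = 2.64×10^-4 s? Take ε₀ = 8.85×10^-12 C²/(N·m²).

1.32×10^-6 A

With C = ε₀A/d = (8.85×10^-12)(8.18×10^-4)/(1.06×10^-3) = 6.830×10^-12 F, the time constant is τ = RC = 1.352×10^-4 s, so t/τ = 1.953 and e^(−t/τ) = 0.1418.
I_d = I_cond = (V₀/R) e^(−t/τ) = (9.293×10^-6)(0.1418) = 1.32×10^-6 A.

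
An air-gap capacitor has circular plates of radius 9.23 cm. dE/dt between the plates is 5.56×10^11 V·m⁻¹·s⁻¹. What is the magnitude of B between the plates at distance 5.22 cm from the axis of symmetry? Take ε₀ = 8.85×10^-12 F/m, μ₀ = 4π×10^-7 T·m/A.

1.61×10^-7 T

I_d = ε₀ dΦ_E/dt = ε₀ πR² (dE/dt) = (8.85×10^-12)(0.02676)(5.56×10^11) = 0.1317 A through the full plate area.
For r < R the Ampère–Maxwell law gives B(2πr) = μ₀ I_d (r²/R²), so B = μ₀ I_d r/(2πR²) = (4π×10^-7)(0.1317)(0.0522)/(2π·0.0923²) = 1.61×10^-7 T.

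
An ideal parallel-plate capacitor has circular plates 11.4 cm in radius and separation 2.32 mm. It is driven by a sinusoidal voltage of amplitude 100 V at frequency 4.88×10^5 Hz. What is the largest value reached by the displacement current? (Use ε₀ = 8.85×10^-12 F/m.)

(dE/dt)_max = V₀ω/d = 1.322×10^11 V/(m·s); ω = 2πf = 3.066×10^6 rad/s.
I_d,max = ε₀ A (dE/dt)_max = (8.85×10^-12)(0.04083)(1.322×10^11) = 0.0478 A.

0.0478 A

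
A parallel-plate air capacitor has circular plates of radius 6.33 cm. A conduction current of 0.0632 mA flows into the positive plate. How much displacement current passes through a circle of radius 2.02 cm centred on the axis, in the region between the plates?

6.44×10^-6 A

By continuity the displacement current in the gap matches the conduction current: I_d = 6.32×10^-5 A.
The field is uniform, so I_d,enc = I_d (r/R)² = (6.32×10^-5)(2.02/6.33)² = 6.44×10^-6 A.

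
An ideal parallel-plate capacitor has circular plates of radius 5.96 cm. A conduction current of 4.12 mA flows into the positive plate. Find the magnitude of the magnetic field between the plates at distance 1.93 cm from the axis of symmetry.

4.48×10^-9 T

By continuity the displacement current in the gap matches the conduction current: I_d = 4.12×10^-3 A.
∮B·dl = μ₀ I_d,enc with I_d,enc = I_d r²/R² = 4.320×10^-4 A; so B = μ₀ I_d,enc/(2πr) = 4.48×10^-9 T.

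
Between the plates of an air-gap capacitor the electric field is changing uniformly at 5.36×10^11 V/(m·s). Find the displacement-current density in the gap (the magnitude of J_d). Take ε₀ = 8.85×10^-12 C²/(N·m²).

J_d = ε₀ ∂E/∂t, so J_d = 4.74 A/m².

4.74 A/m²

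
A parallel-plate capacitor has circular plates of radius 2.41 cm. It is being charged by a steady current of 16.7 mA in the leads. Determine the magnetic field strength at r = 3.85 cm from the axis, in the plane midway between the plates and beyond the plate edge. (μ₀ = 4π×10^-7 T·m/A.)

8.68×10^-8 T

No conduction current crosses the gap, so I_d there equals the 0.0167 A in the leads.
With r > R the enclosed displacement current is the full I_d; B = μ₀ I_d / (2πr) = 8.68×10^-8 T.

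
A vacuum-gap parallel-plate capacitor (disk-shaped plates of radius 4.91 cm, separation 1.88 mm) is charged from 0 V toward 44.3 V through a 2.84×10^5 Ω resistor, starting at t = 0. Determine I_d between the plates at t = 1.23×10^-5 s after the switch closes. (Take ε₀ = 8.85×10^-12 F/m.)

4.63×10^-5 A

With C = ε₀A/d = (8.85×10^-12)(7.574×10^-3)/(1.88×10^-3) = 3.565×10^-11 F, the time constant is τ = RC = 1.012×10^-5 s, so t/τ = 1.215 and e^(−t/τ) = 0.2967.
I_d = I_cond = (V₀/R) e^(−t/τ) = (1.560×10^-4)(0.2967) = 4.63×10^-5 A.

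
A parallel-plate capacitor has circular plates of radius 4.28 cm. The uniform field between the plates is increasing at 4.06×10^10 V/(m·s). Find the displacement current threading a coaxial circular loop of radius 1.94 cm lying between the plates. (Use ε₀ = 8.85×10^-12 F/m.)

I_d = ε₀ dΦ_E/dt = ε₀ πR² (dE/dt) = (8.85×10^-12)(5.755×10^-3)(4.06×10^10) = 2.068×10^-3 A through the full plate area.
Since J_d is uniform, the enclosed fraction is (r/R)² = 0.2055, giving I_d,enc = 4.25×10^-4 A.

4.25×10^-4 A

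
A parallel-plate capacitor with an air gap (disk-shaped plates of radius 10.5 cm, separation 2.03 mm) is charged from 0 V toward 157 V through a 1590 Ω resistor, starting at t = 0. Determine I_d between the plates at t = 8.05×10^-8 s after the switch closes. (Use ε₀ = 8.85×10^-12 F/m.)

With C = ε₀A/d = (8.85×10^-12)(0.03464)/(2.03×10^-3) = 1.510×10^-10 F, the time constant is τ = RC = 2.401×10^-7 s, so t/τ = 0.3353 and e^(−t/τ) = 0.7151.
I_d = I_cond = (V₀/R) e^(−t/τ) = (0.09874)(0.7151) = 0.0706 A.

0.0706 A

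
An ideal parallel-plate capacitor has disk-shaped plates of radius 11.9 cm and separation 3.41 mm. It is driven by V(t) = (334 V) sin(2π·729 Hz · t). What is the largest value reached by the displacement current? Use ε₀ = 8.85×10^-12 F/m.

C = ε₀A/d = (8.85×10^-12)(0.04449)/(3.41×10^-3) = 1.155×10^-10 F; ω = 2πf = 4580 rad/s.
I_d = C dV/dt, so |I_d|_max = C V₀ ω = (1.155×10^-10)(334)(4580) = 1.77×10^-4 A.

1.77×10^-4 A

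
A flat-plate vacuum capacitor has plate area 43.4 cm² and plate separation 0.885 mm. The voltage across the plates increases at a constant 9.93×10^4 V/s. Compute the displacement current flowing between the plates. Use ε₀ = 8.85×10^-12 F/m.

4.31×10^-6 A

The displacement current equals the charging current C dV/dt. With C = ε₀A/d = (8.85×10^-12)(4.34×10^-3)/(8.85×10^-4) = 4.340×10^-11 F, I_d = (4.340×10^-11)(9.93×10^4) = 4.31×10^-6 A.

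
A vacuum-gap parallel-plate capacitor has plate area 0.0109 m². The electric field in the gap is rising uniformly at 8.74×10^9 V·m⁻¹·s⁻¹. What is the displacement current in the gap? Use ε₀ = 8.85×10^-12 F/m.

8.43×10^-4 A

I_d = ε₀ A (dE/dt) = (8.85×10^-12)(0.0109 m²)(8.74×10^9) = 8.43×10^-4 A.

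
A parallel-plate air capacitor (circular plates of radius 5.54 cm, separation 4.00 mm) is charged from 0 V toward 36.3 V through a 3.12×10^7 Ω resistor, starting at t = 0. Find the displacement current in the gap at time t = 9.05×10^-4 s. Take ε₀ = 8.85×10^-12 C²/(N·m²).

2.99×10^-7 A

With C = ε₀A/d = (8.85×10^-12)(9.642×10^-3)/(4.00×10^-3) = 2.133×10^-11 F, the time constant is τ = RC = 6.655×10^-4 s, so t/τ = 1.360 and e^(−t/τ) = 0.2567.
I_d = I_cond = (V₀/R) e^(−t/τ) = (1.163×10^-6)(0.2567) = 2.99×10^-7 A.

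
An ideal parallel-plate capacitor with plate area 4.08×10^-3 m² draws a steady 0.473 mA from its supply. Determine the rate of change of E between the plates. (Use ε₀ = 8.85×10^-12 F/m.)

The displacement current between the plates equals the conduction current, I_d = 0.473 mA.
Inverting I_d = ε₀ A dE/dt gives dE/dt = 4.73×10^-4 / (8.85×10^-12 · 4.08×10^-3) = 1.31×10^10 V/(m·s).

1.31×10^10 V/(m·s)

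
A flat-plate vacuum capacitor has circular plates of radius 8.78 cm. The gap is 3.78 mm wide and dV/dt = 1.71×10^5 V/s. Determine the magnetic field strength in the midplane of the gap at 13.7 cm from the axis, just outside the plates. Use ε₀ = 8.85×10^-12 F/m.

1.42×10^-11 T

I_d = C dV/dt with C = ε₀πR²/d = 5.671×10^-11 F, so I_d = (5.671×10^-11)(1.71×10^5) = 9.697×10^-6 A.
For r ≥ R the full I_d is enclosed: B = μ₀ I_d/(2πr) = (4π×10^-7)(9.697×10^-6)/(2π·0.137) = 1.42×10^-11 T.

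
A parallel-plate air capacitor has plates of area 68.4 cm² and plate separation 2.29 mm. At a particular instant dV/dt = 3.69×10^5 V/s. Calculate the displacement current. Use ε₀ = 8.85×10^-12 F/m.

E = V/d so dE/dt = (dV/dt)/d = 1.611×10^8 V/(m·s), and I_d = ε₀ A dE/dt = (8.85×10^-12)(6.84×10^-3)(1.611×10^8) = 9.75×10^-6 A.

9.75×10^-6 A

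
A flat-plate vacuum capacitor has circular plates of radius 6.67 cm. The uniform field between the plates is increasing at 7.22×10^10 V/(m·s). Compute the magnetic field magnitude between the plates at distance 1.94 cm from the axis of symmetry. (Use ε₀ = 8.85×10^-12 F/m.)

Total displacement current: I_d = ε₀(πR²)(dE/dt) = (8.85×10^-12)(0.01398)(7.22×10^10) = 8.933×10^-3 A.
An Ampèrian loop of radius r encloses a fraction (r/R)² of I_d. Then B·2πr = μ₀ I_d (r/R)², giving B = μ₀ I_d r/(2πR²) = 7.79×10^-9 T.

7.79×10^-9 T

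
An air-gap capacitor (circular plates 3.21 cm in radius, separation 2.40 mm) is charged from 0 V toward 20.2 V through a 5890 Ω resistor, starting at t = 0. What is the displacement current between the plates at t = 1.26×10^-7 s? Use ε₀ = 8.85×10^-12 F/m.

C = ε₀A/d = (8.85×10^-12)(3.237×10^-3)/(2.40×10^-3) = 1.194×10^-11 F, so τ = RC = 7.033×10^-8 s.
The conduction current is I(t) = (V₀/R) e^(−t/τ), and the displacement current between the plates equals it.
t/τ = 1.792; I_d = (20.2/5890) · e^(−1.792) = (3.430×10^-3)(0.1666) = 5.71×10^-4 A.

5.71×10^-4 A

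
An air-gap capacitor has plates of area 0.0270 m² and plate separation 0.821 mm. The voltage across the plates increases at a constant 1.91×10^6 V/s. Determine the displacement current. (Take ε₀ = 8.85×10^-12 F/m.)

E = V/d so dE/dt = (dV/dt)/d = 2.326×10^9 V/(m·s), and I_d = ε₀ A dE/dt = (8.85×10^-12)(0.0270)(2.326×10^9) = 5.56×10^-4 A.

5.56×10^-4 A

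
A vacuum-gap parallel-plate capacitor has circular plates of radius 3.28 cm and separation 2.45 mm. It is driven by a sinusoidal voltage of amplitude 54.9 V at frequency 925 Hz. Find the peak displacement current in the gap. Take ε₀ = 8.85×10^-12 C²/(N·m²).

3.90×10^-6 A

The displacement current equals the conduction current C dV/dt, which peaks at C V₀ ω.
With C = ε₀A/d = (8.85×10^-12)(3.380×10^-3)/(2.45×10^-3) = 1.221×10^-11 F and ω = 2πf = 5812 rad/s, I_d,max = (1.221×10^-11)(54.9)(5812) = 3.90×10^-6 A.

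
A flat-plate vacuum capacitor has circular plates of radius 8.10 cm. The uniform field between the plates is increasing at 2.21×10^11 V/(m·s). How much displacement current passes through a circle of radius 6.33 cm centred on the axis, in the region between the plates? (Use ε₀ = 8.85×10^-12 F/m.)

Total displacement current: I_d = ε₀(πR²)(dE/dt) = (8.85×10^-12)(0.02061)(2.21×10^11) = 0.04031 A.
Since J_d is uniform, the enclosed fraction is (r/R)² = 0.6107, giving I_d,enc = 0.0246 A.

0.0246 A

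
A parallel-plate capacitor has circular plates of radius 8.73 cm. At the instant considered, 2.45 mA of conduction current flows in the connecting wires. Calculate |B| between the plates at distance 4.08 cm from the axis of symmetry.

2.62×10^-9 T

No conduction current crosses the gap, so I_d there equals the 2.45×10^-3 A in the leads.
∮B·dl = μ₀ I_d,enc with I_d,enc = I_d r²/R² = 5.351×10^-4 A; so B = μ₀ I_d,enc/(2πr) = 2.62×10^-9 T.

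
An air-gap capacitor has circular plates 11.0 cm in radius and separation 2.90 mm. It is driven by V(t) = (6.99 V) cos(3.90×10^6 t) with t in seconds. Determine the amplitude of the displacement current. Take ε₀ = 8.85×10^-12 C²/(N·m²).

(dE/dt)_max = V₀ω/d = 9.400×10^9 V/(m·s); ω = 3.90×10^6 rad/s.
I_d,max = ε₀ A (dE/dt)_max = (8.85×10^-12)(0.03801)(9.400×10^9) = 3.16×10^-3 A.

3.16×10^-3 A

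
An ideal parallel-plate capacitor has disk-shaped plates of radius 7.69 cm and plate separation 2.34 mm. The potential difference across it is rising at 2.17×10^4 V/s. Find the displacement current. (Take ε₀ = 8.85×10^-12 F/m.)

1.52×10^-6 A

The field between the plates is E = V/d, so dE/dt = (2.17×10^4)/(2.34×10^-3 m) = 9.274×10^6 V/(m·s).
I_d = ε₀ A (dE/dt) = (8.85×10^-12)(0.01858)(9.274×10^6) = 1.52×10^-6 A.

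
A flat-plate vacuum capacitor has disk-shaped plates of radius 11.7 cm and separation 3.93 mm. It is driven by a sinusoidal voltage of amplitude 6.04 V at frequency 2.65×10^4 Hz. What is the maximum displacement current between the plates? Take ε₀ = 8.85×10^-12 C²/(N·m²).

(dE/dt)_max = V₀ω/d = 2.559×10^8 V/(m·s); ω = 2πf = 1.665×10^5 rad/s.
I_d,max = ε₀ A (dE/dt)_max = (8.85×10^-12)(0.04301)(2.559×10^8) = 9.74×10^-5 A.

9.74×10^-5 A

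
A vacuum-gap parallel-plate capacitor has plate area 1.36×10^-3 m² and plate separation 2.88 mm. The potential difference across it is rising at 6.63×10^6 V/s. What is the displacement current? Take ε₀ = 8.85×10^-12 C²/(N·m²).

E = V/d so dE/dt = (dV/dt)/d = 2.302×10^9 V/(m·s), and I_d = ε₀ A dE/dt = (8.85×10^-12)(1.36×10^-3)(2.302×10^9) = 2.77×10^-5 A.

2.77×10^-5 A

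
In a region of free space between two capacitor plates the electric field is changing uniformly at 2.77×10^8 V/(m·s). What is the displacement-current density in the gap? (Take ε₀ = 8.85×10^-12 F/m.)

2.45×10^-3 A/m²

J_d = ε₀ dE/dt = (8.85×10^-12)(2.77×10^8) = 2.45×10^-3 A/m².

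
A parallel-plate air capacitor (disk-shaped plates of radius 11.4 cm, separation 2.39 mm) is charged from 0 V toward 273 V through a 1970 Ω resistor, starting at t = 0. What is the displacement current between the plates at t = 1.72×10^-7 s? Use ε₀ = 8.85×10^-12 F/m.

C = ε₀A/d = (8.85×10^-12)(0.04083)/(2.39×10^-3) = 1.512×10^-10 F and τ = RC = 2.979×10^-7 s. I_d in the gap equals the RC charging current.
I_d(t) = (V₀/R) e^(−t/τ) = 0.1386 · e^(−0.5774) = 0.0778 A.

0.0778 A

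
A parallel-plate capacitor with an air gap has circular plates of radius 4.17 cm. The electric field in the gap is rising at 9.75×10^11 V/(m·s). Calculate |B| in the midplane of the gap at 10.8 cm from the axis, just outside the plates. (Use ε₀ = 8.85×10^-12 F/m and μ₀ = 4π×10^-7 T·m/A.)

8.73×10^-8 T

Total displacement current: I_d = ε₀(πR²)(dE/dt) = (8.85×10^-12)(5.463×10^-3)(9.75×10^11) = 0.04714 A.
For r ≥ R the full I_d is enclosed: B = μ₀ I_d/(2πr) = (4π×10^-7)(0.04714)/(2π·0.108) = 8.73×10^-8 T.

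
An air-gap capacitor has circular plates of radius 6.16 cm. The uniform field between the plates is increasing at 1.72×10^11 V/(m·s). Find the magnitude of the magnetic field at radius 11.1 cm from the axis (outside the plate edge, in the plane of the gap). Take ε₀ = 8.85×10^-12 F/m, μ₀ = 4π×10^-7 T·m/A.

Total displacement current: I_d = ε₀(πR²)(dE/dt) = (8.85×10^-12)(0.01192)(1.72×10^11) = 0.01814 A.
Outside the plates the loop encloses all of I_d, so B·2πr = μ₀ I_d and B = 3.27×10^-8 T.

3.27×10^-8 T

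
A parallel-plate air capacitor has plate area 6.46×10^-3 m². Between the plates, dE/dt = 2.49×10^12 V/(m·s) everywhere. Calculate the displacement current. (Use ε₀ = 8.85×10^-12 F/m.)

With a uniform field, Φ_E = EA, so I_d = ε₀ A dE/dt = 0.142 A.

0.142 A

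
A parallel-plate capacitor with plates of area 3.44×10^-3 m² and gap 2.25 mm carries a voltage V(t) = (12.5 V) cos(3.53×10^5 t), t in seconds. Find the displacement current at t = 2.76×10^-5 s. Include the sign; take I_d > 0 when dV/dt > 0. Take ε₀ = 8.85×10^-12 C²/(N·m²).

1.87×10^-5 A

C = ε₀A/d = (8.85×10^-12)(3.44×10^-3)/(2.25×10^-3) = 1.353×10^-11 F. dV/dt = V₀ω·−sin(ωt); at ωt = 9.7428 rad this factor is 0.3127.
I_d = C dV/dt = (1.353×10^-11)(12.5)(3.53×10^5)(0.3127) = 1.87×10^-5 A.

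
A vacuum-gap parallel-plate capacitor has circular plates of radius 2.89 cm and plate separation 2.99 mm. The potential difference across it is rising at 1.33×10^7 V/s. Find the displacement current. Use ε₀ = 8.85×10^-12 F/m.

E = V/d so dE/dt = (dV/dt)/d = 4.448×10^9 V/(m·s), and I_d = ε₀ A dE/dt = (8.85×10^-12)(2.624×10^-3)(4.448×10^9) = 1.03×10^-4 A.

1.03×10^-4 A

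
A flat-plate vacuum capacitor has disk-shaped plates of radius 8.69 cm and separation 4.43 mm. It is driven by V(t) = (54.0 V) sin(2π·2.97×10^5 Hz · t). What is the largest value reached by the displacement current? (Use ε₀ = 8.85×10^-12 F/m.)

(dE/dt)_max = V₀ω/d = 2.275×10^10 V/(m·s); ω = 2πf = 1.866×10^6 rad/s.
I_d,max = ε₀ A (dE/dt)_max = (8.85×10^-12)(0.02372)(2.275×10^10) = 4.78×10^-3 A.

4.78×10^-3 A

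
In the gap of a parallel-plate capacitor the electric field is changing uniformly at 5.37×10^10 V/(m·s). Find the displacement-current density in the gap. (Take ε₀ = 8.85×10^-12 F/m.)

J_d = ε₀ ∂E/∂t, so J_d = 0.475 A/m².

0.475 A/m²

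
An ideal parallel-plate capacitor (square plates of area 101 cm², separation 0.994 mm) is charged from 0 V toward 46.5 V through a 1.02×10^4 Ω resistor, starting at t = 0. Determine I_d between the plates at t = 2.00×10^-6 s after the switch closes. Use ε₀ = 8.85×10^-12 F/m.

C = ε₀A/d = (8.85×10^-12)(0.0101)/(9.94×10^-4) = 8.992×10^-11 F, so τ = RC = 9.172×10^-7 s.
The conduction current is I(t) = (V₀/R) e^(−t/τ), and the displacement current between the plates equals it.
t/τ = 2.181; I_d = (46.5/1.02×10^4) · e^(−2.181) = (4.559×10^-3)(0.1129) = 5.15×10^-4 A.

5.15×10^-4 A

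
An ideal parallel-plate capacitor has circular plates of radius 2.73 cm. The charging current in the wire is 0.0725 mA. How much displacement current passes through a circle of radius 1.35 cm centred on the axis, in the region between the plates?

1.77×10^-5 A

No conduction current crosses the gap, so I_d there equals the 7.25×10^-5 A in the leads.
Through an area πr² the displacement current is I_d·(πr²/πR²) = I_d (r/R)² = 1.77×10^-5 A.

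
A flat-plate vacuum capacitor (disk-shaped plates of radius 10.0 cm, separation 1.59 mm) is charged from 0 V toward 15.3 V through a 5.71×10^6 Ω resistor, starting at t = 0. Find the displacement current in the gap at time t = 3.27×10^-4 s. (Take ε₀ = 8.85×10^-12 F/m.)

C = ε₀A/d = (8.85×10^-12)(0.03142)/(1.59×10^-3) = 1.749×10^-10 F, so τ = RC = 9.987×10^-4 s.
The conduction current is I(t) = (V₀/R) e^(−t/τ), and the displacement current between the plates equals it.
t/τ = 0.3274; I_d = (15.3/5.71×10^6) · e^(−0.3274) = (2.680×10^-6)(0.7208) = 1.93×10^-6 A.

1.93×10^-6 A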